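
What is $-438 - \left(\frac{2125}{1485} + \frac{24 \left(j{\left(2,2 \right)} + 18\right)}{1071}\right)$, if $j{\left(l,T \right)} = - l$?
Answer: $- \frac{15543481}{35343} \approx -439.79$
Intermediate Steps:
$-438 - \left(\frac{2125}{1485} + \frac{24 \left(j{\left(2,2 \right)} + 18\right)}{1071}\right) = -438 - \left(\frac{2125}{1485} + \frac{24 \left(\left(-1\right) 2 + 18\right)}{1071}\right) = -438 - \left(2125 \cdot \frac{1}{1485} + 24 \left(-2 + 18\right) \frac{1}{1071}\right) = -438 - \left(\frac{425}{297} + 24 \cdot 16 \cdot \frac{1}{1071}\right) = -438 - \left(\frac{425}{297} + 384 \cdot \frac{1}{1071}\right) = -438 - \left(\frac{425}{297} + \frac{128}{357}\right) = -438 - \frac{63247}{35343} = - \frac{15543481}{35343}$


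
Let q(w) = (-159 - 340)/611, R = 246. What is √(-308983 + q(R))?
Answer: 6*I*√3204170762/611 ≈ 555.86*I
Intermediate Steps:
q(w) = -499/611 (q(w) = -499*1/611 = -499/611)
√(-308983 + q(R)) = √(-308983 - 499/611) = √(-188789112/611) = 6*I*√3204170762/611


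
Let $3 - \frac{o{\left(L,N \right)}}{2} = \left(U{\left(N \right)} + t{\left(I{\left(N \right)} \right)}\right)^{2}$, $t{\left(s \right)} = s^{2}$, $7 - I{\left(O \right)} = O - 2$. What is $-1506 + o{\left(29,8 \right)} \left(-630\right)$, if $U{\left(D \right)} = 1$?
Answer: $-246$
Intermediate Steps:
$I{\left(O \right)} = 9 - O$ ($I{\left(O \right)} = 7 - \left(O - 2\right) = 7 - \left(-2 + O\right) = 9 - O$)
$o{\left(L,N \right)} = 6 - 2 \left(1 + \left(9 - N\right)^{2}\right)^{2}$
$-1506 + o{\left(29,8 \right)} \left(-630\right) = -1506 + \left(6 - 2 \left(1 + \left(-9 + 8\right)^{2}\right)^{2}\right) \left(-630\right) = -1506 + \left(6 - 2 \left(1 + \left(-1\right)^{2}\right)^{2}\right) \left(-630\right) = -1506 + \left(6 - 2 \left(1 + 1\right)^{2}\right) \left(-630\right) = -1506 + \left(6 - 2 \cdot 2^{2}\right) \left(-630\right) = -1506 + \left(6 - 8\right) \left(-630\right) = -1506 - -1260 = -1506 + 1260 = -246$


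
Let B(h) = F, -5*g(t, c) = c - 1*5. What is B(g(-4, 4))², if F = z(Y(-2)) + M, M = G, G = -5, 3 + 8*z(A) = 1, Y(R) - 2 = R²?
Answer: 441/16 ≈ 27.563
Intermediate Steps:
Y(R) = 2 + R²
z(A) = -¼ (z(A) = -3/8 + (⅛)*1 = -3/8 + ⅛ = -¼)
M = -5
g(t, c) = 1 - c/5 (g(t, c) = -(c - 1*5)/5 = -(c - 5)/5 = -(-5 + c)/5 = 1 - c/5)
F = -21/4 (F = -¼ - 5 = -21/4 ≈ -5.2500)
B(h) = -21/4
B(g(-4, 4))² = (-21/4)² = 441/16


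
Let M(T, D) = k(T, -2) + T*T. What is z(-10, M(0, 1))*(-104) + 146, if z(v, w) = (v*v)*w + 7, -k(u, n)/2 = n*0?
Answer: -582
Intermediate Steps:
k(u, n) = 0 (k(u, n) = -2*n*0 = -2*0 = 0)
M(T, D) = T**2 (M(T, D) = 0 + T*T = 0 + T**2 = T**2)
z(v, w) = 7 + w*v**2 (z(v, w) = v**2*w + 7 = w*v**2 + 7 = 7 + w*v**2)
z(-10, M(0, 1))*(-104) + 146 = (7 + 0**2*(-10)**2)*(-104) + 146 = (7 + 0*100)*(-104) + 146 = (7 + 0)*(-104) + 146 = 7*(-104) + 146 = -728 + 146 = -582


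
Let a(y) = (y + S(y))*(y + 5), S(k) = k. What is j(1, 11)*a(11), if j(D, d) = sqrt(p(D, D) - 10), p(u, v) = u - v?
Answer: 352*I*sqrt(10) ≈ 1113.1*I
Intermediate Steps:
a(y) = 2*y*(5 + y) (a(y) = (y + y)*(y + 5) = (2*y)*(5 + y) = 2*y*(5 + y))
j(D, d) = I*sqrt(10) (j(D, d) = sqrt((D - D) - 10) = sqrt(0 - 10) = sqrt(-10) = I*sqrt(10))
j(1, 11)*a(11) = (I*sqrt(10))*(2*11*(5 + 11)) = (I*sqrt(10))*(2*11*16) = (I*sqrt(10))*352 = 352*I*sqrt(10)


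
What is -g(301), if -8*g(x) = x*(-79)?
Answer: -23779/8 ≈ -2972.4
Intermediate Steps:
g(x) = 79*x/8 (g(x) = -x*(-79)/8 = -(-79)*x/8 = 79*x/8)
-g(301) = -79*301/8 = -1*23779/8 = -23779/8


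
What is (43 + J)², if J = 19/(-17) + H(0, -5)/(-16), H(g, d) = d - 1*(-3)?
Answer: 32638369/18496 ≈ 1764.6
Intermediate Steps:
H(g, d) = 3 + d (H(g, d) = d + 3 = 3 + d)
J = -135/136 (J = 19/(-17) + (3 - 5)/(-16) = 19*(-1/17) - 2*(-1/16) = -19/17 + ⅛ = -135/136 ≈ -0.99265)
(43 + J)² = (43 - 135/136)² = (5713/136)² = 32638369/18496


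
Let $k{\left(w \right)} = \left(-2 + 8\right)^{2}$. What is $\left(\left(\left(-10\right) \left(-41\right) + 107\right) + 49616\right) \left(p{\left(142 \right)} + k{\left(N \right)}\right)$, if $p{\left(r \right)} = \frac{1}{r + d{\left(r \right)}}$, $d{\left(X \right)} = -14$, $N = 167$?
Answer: $\frac{231062997}{128} \approx 1.8052 \cdot 10^{6}$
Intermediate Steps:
$k{\left(w \right)} = 36$ ($k{\left(w \right)} = 6^{2} = 36$)
$p{\left(r \right)} = \frac{1}{-14 + r}$ ($p{\left(r \right)} = \frac{1}{r - 14} = \frac{1}{-14 + r}$)
$\left(\left(\left(-10\right) \left(-41\right) + 107\right) + 49616\right) \left(p{\left(142 \right)} + k{\left(N \right)}\right) = \left(\left(\left(-10\right) \left(-41\right) + 107\right) + 49616\right) \left(\frac{1}{-14 + 142} + 36\right) = \left(\left(410 + 107\right) + 49616\right) \left(\frac{1}{128} + 36\right) = \left(517 + 49616\right) \left(\frac{1}{128} + 36\right) = 50133 \cdot \frac{4609}{128} = \frac{231062997}{128}$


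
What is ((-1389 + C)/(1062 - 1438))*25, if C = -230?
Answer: 40475/376 ≈ 107.65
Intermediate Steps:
((-1389 + C)/(1062 - 1438))*25 = ((-1389 - 230)/(1062 - 1438))*25 = -1619/(-376)*25 = -1619*(-1/376)*25 = (1619/376)*25 = 40475/376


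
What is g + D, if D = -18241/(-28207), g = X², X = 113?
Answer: 360193424/28207 ≈ 12770.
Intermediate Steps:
g = 12769 (g = 113² = 12769)
D = 18241/28207 (D = -18241*(-1/28207) = 18241/28207 ≈ 0.64668)
g + D = 12769 + 18241/28207 = 360193424/28207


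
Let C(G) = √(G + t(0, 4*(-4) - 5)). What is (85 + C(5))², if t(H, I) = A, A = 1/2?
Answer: (170 + √22)²/4 ≈ 7629.2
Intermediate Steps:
A = ½ ≈ 0.50000
t(H, I) = ½
C(G) = √(½ + G) (C(G) = √(G + ½) = √(½ + G))
(85 + C(5))² = (85 + √(2 + 4*5)/2)² = (85 + √(2 + 20)/2)² = (85 + √22/2)²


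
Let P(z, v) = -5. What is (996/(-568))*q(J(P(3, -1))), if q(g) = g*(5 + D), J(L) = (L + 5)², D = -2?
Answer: 0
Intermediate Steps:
J(L) = (5 + L)²
q(g) = 3*g (q(g) = g*(5 - 2) = g*3 = 3*g)
(996/(-568))*q(J(P(3, -1))) = (996/(-568))*(3*(5 - 5)²) = (996*(-1/568))*(3*0²) = -747*0/142 = -249/142*0 = 0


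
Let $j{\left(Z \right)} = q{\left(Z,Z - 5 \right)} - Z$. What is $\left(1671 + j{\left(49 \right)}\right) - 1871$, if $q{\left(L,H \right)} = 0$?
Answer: $-249$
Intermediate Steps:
$j{\left(Z \right)} = - Z$ ($j{\left(Z \right)} = 0 - Z = - Z$)
$\left(1671 + j{\left(49 \right)}\right) - 1871 = \left(1671 - 49\right) - 1871 = 1622 - 1871 = -249$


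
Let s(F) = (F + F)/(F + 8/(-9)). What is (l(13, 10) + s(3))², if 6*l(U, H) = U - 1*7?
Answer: 5329/361 ≈ 14.762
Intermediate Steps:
l(U, H) = -7/6 + U/6 (l(U, H) = (U - 1*7)/6 = (U - 7)/6 = (-7 + U)/6 = -7/6 + U/6)
s(F) = 2*F/(-8/9 + F) (s(F) = (2*F)/(F + 8*(-⅑)) = (2*F)/(F - 8/9) = (2*F)/(-8/9 + F) = 2*F/(-8/9 + F))
(l(13, 10) + s(3))² = ((-7/6 + (⅙)*13) + 18*3/(-8 + 9*3))² = ((-7/6 + 13/6) + 18*3/(-8 + 27))² = (1 + 18*3/19)² = (1 + 18*3*(1/19))² = (1 + 54/19)² = (73/19)² = 5329/361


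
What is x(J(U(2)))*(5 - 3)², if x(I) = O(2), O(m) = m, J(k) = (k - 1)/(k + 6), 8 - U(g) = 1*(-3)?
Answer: 8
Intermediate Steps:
U(g) = 11 (U(g) = 8 - (-3) = 8 - 1*(-3) = 8 + 3 = 11)
J(k) = (-1 + k)/(6 + k)
x(I) = 2
x(J(U(2)))*(5 - 3)² = 2*(5 - 3)² = 2*2² = 2*4 = 8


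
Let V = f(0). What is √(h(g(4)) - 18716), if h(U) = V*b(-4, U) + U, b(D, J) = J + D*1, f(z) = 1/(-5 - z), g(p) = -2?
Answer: 4*I*√29245/5 ≈ 136.81*I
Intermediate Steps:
b(D, J) = D + J (b(D, J) = J + D = D + J)
V = -⅕ (V = -1/(5 + 0) = -1/5 = -1*⅕ = -⅕ ≈ -0.20000)
h(U) = ⅘ + 4*U/5 (h(U) = -(-4 + U)/5 + U = (⅘ - U/5) + U = ⅘ + 4*U/5)
√(h(g(4)) - 18716) = √((⅘ + (⅘)*(-2)) - 18716) = √((⅘ - 8/5) - 18716) = √(-⅘ - 18716) = √(-93584/5) = 4*I*√29245/5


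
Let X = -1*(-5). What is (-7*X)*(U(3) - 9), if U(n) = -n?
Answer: 420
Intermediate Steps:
X = 5
(-7*X)*(U(3) - 9) = (-7*5)*(-1*3 - 9) = -35*(-3 - 9) = -35*(-12) = 420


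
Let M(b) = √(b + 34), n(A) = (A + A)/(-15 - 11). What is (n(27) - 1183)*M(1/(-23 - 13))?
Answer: -7703*√1223/39 ≈ -6907.3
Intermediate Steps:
n(A) = -A/13 (n(A) = (2*A)/(-26) = (2*A)*(-1/26) = -A/13)
M(b) = √(34 + b)
(n(27) - 1183)*M(1/(-23 - 13)) = (-1/13*27 - 1183)*√(34 + 1/(-23 - 13)) = (-27/13 - 1183)*√(34 + 1/(-36)) = -15406*√(34 - 1/36)/13 = -7703*√1223/39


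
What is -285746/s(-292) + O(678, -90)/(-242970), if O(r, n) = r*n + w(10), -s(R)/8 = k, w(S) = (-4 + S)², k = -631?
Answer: -822855457/14601340 ≈ -56.355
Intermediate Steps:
s(R) = 5048 (s(R) = -8*(-631) = 5048)
O(r, n) = 36 + n*r (O(r, n) = r*n + (-4 + 10)² = n*r + 6² = n*r + 36 = 36 + n*r)
-285746/s(-292) + O(678, -90)/(-242970) = -285746/5048 + (36 - 90*678)/(-242970) = -285746*1/5048 + (36 - 61020)*(-1/242970) = -142873/2524 - 60984*(-1/242970) = -142873/2524 + 1452/5785 = -822855457/14601340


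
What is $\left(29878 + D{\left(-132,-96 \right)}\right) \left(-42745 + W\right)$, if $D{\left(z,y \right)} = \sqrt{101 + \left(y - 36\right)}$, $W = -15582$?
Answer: $-1742694106 - 58327 i \sqrt{31} \approx -1.7427 \cdot 10^{9} - 3.2475 \cdot 10^{5} i$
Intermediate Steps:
$D{\left(z,y \right)} = \sqrt{65 + y}$ ($D{\left(z,y \right)} = \sqrt{101 + \left(-36 + y\right)} = \sqrt{65 + y}$)
$\left(29878 + D{\left(-132,-96 \right)}\right) \left(-42745 + W\right) = \left(29878 + \sqrt{65 - 96}\right) \left(-42745 - 15582\right) = \left(29878 + \sqrt{-31}\right) \left(-58327\right) = \left(29878 + i \sqrt{31}\right) \left(-58327\right) = -1742694106 - 58327 i \sqrt{31}$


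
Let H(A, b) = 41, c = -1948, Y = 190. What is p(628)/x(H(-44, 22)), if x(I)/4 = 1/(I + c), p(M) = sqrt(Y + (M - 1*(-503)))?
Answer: -1907*sqrt(1321)/4 ≈ -17328.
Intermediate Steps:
p(M) = sqrt(693 + M) (p(M) = sqrt(190 + (M - 1*(-503))) = sqrt(190 + (M + 503)) = sqrt(190 + (503 + M)) = sqrt(693 + M))
x(I) = 4/(-1948 + I) (x(I) = 4/(I - 1948) = 4/(-1948 + I))
p(628)/x(H(-44, 22)) = sqrt(693 + 628)/((4/(-1948 + 41))) = sqrt(1321)/((4/(-1907))) = sqrt(1321)/((4*(-1/1907))) = sqrt(1321)/(-4/1907) = sqrt(1321)*(-1907/4) = -1907*sqrt(1321)/4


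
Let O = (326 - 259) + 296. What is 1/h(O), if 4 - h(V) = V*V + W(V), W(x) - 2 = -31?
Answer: -1/131736 ≈ -7.5909e-6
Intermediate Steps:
W(x) = -29 (W(x) = 2 - 31 = -29)
O = 363 (O = 67 + 296 = 363)
h(V) = 33 - V² (h(V) = 4 - (V*V - 29) = 4 - (V² - 29) = 4 - (-29 + V²) = 4 + (29 - V²) = 33 - V²)
1/h(O) = 1/(33 - 1*363²) = 1/(33 - 1*131769) = 1/(33 - 131769) = 1/(-131736) = -1/131736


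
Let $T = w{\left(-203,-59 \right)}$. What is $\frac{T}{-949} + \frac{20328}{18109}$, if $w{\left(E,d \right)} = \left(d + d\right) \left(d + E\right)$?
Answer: $- \frac{5940292}{188851} \approx -31.455$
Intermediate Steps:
$w{\left(E,d \right)} = 2 d \left(E + d\right)$
$T = 30916$ ($T = 2 \left(-59\right) \left(-203 - 59\right) = 2 \left(-59\right) \left(-262\right) = 30916$)
$\frac{T}{-949} + \frac{20328}{18109} = \frac{30916}{-949} + \frac{20328}{18109} = 30916 \left(- \frac{1}{949}\right) + 20328 \cdot \frac{1}{18109} = - \frac{30916}{949} + \frac{2904}{2587} = - \frac{5940292}{188851}$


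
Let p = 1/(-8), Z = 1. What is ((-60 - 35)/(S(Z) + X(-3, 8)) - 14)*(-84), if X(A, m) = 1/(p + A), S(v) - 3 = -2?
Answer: 219492/17 ≈ 12911.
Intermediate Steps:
S(v) = 1 (S(v) = 3 - 2 = 1)
p = -⅛ ≈ -0.12500
X(A, m) = 1/(-⅛ + A)
((-60 - 35)/(S(Z) + X(-3, 8)) - 14)*(-84) = ((-60 - 35)/(1 + 8/(-1 + 8*(-3))) - 14)*(-84) = (-95/(1 + 8/(-1 - 24)) - 14)*(-84) = (-95/(1 + 8/(-25)) - 14)*(-84) = (-95/(1 + 8*(-1/25)) - 14)*(-84) = (-95/(1 - 8/25) - 14)*(-84) = (-95/17/25 - 14)*(-84) = (-95*25/17 - 14)*(-84) = (-2375/17 - 14)*(-84) = -2613/17*(-84) = 219492/17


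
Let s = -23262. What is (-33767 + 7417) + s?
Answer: -49612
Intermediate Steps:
(-33767 + 7417) + s = (-33767 + 7417) - 23262 = -26350 - 23262 = -49612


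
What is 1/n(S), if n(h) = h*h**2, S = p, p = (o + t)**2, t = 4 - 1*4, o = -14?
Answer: 1/7529536 ≈ 1.3281e-7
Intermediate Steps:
t = 0 (t = 4 - 4 = 0)
p = 196 (p = (-14 + 0)**2 = (-14)**2 = 196)
S = 196
n(h) = h**3
1/n(S) = 1/(196**3) = 1/7529536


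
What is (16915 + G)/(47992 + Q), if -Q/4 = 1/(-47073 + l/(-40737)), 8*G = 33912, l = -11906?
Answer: 20282464666415/46014751157894 ≈ 0.44078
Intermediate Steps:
G = 4239 (G = (⅛)*33912 = 4239)
Q = 162948/1917600895 (Q = -4/(-47073 - 11906/(-40737)) = -4/(-47073 - 11906*(-1/40737)) = -4/(-47073 + 11906/40737) = -4/(-1917600895/40737) = -4*(-40737/1917600895) = 162948/1917600895 ≈ 8.4975e-5)
(16915 + G)/(47992 + Q) = (16915 + 4239)/(47992 + 162948/1917600895) = 21154/(92029502315788/1917600895) = 21154*(1917600895/92029502315788) = 20282464666415/46014751157894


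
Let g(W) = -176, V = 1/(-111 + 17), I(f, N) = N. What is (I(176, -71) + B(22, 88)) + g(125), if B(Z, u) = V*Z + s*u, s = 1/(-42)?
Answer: -246088/987 ≈ -249.33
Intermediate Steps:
V = -1/94 (V = 1/(-94) = -1/94 ≈ -0.010638)
s = -1/42 ≈ -0.023810
B(Z, u) = -u/42 - Z/94 (B(Z, u) = -Z/94 - u/42 = -u/42 - Z/94)
(I(176, -71) + B(22, 88)) + g(125) = (-71 + (-1/42*88 - 1/94*22)) - 176 = (-71 + (-44/21 - 11/47)) - 176 = (-71 - 2299/987) - 176 = -72376/987 - 176 = -246088/987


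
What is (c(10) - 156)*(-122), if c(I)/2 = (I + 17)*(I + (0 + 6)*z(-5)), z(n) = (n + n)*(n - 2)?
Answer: -2813808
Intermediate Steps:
z(n) = 2*n*(-2 + n) (z(n) = (2*n)*(-2 + n) = 2*n*(-2 + n))
c(I) = 2*(17 + I)*(420 + I) (c(I) = 2*((I + 17)*(I + (0 + 6)*(2*(-5)*(-2 - 5)))) = 2*((17 + I)*(I + 6*(2*(-5)*(-7)))) = 2*((17 + I)*(I + 6*70)) = 2*((17 + I)*(I + 420)) = 2*((17 + I)*(420 + I)) = 2*(17 + I)*(420 + I))
(c(10) - 156)*(-122) = ((14280 + 2*10² + 874*10) - 156)*(-122) = ((14280 + 2*100 + 8740) - 156)*(-122) = ((14280 + 200 + 8740) - 156)*(-122) = (23220 - 156)*(-122) = 23064*(-122) = -2813808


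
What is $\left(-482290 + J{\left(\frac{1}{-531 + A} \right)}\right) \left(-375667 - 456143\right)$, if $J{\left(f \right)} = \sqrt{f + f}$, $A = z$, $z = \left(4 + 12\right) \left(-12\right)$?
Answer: $401173644900 - \frac{277270 i \sqrt{1446}}{241} \approx 4.0117 \cdot 10^{11} - 43749.0 i$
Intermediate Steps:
$z = -192$ ($z = 16 \left(-12\right) = -192$)
$A = -192$
$J{\left(f \right)} = \sqrt{2} \sqrt{f}$ ($J{\left(f \right)} = \sqrt{2 f} = \sqrt{2} \sqrt{f}$)
$\left(-482290 + J{\left(\frac{1}{-531 + A} \right)}\right) \left(-375667 - 456143\right) = \left(-482290 + \sqrt{2} \sqrt{\frac{1}{-531 - 192}}\right) \left(-375667 - 456143\right) = \left(-482290 + \sqrt{2} \sqrt{\frac{1}{-723}}\right) \left(-831810\right) = \left(-482290 + \sqrt{2} \sqrt{- \frac{1}{723}}\right) \left(-831810\right) = \left(-482290 + \sqrt{2} \frac{i \sqrt{723}}{723}\right) \left(-831810\right) = \left(-482290 + \frac{i \sqrt{1446}}{723}\right) \left(-831810\right) = 401173644900 - \frac{277270 i \sqrt{1446}}{241}$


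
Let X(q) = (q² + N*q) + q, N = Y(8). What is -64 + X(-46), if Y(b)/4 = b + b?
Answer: -938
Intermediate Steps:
Y(b) = 8*b (Y(b) = 4*(b + b) = 4*(2*b) = 8*b)
N = 64 (N = 8*8 = 64)
X(q) = q² + 65*q (X(q) = (q² + 64*q) + q = q² + 65*q)
-64 + X(-46) = -64 - 46*(65 - 46) = -64 - 46*19 = -64 - 874 = -938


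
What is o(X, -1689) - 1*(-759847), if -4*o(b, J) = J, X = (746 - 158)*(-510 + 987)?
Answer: 3041077/4 ≈ 7.6027e+5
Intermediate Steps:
X = 280476 (X = 588*477 = 280476)
o(b, J) = -J/4
o(X, -1689) - 1*(-759847) = -¼*(-1689) - 1*(-759847) = 1689/4 + 759847 = 3041077/4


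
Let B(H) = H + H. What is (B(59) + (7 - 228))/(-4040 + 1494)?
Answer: 103/2546 ≈ 0.040456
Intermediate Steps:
B(H) = 2*H
(B(59) + (7 - 228))/(-4040 + 1494) = (2*59 + (7 - 228))/(-4040 + 1494) = (118 - 221)/(-2546) = -103*(-1/2546) = 103/2546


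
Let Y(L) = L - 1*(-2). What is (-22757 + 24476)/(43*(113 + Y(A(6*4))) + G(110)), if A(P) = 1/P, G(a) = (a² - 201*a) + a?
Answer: -41256/118877 ≈ -0.34705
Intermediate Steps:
G(a) = a² - 200*a
A(P) = 1/P
Y(L) = 2 + L (Y(L) = L + 2 = 2 + L)
(-22757 + 24476)/(43*(113 + Y(A(6*4))) + G(110)) = (-22757 + 24476)/(43*(113 + (2 + 1/(6*4))) + 110*(-200 + 110)) = 1719/(43*(113 + (2 + 1/24)) + 110*(-90)) = 1719/(43*(113 + (2 + 1/24)) - 9900) = 1719/(43*(113 + 49/24) - 9900) = 1719/(43*(2761/24) - 9900) = 1719/(118723/24 - 9900) = 1719/(-118877/24) = 1719*(-24/118877) = -41256/118877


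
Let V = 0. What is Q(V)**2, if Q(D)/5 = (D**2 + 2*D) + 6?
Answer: 900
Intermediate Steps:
Q(D) = 30 + 5*D**2 + 10*D (Q(D) = 5*((D**2 + 2*D) + 6) = 5*(6 + D**2 + 2*D) = 30 + 5*D**2 + 10*D)
Q(V)**2 = (30 + 5*0**2 + 10*0)**2 = (30 + 5*0 + 0)**2 = (30 + 0 + 0)**2 = 30**2 = 900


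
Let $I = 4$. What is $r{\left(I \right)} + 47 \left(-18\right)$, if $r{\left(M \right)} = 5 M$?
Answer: $-826$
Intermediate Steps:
$r{\left(I \right)} + 47 \left(-18\right) = 5 \cdot 4 + 47 \left(-18\right) = 20 - 846 = -826$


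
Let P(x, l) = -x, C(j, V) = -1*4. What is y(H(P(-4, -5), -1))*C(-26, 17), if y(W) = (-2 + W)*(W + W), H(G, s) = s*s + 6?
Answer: -280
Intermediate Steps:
C(j, V) = -4
H(G, s) = 6 + s² (H(G, s) = s² + 6 = 6 + s²)
y(W) = 2*W*(-2 + W) (y(W) = (-2 + W)*(2*W) = 2*W*(-2 + W))
y(H(P(-4, -5), -1))*C(-26, 17) = (2*(6 + (-1)²)*(-2 + (6 + (-1)²)))*(-4) = (2*(6 + 1)*(-2 + (6 + 1)))*(-4) = (2*7*(-2 + 7))*(-4) = (2*7*5)*(-4) = 70*(-4) = -280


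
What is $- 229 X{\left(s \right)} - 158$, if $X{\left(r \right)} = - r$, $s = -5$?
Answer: $-1303$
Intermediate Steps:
$- 229 X{\left(s \right)} - 158 = - 229 \left(\left(-1\right) \left(-5\right)\right) - 158 = \left(-229\right) 5 - 158 = -1145 - 158 = -1303$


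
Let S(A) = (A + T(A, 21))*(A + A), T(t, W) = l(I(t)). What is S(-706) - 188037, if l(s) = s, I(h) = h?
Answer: 1805707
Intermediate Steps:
T(t, W) = t
S(A) = 4*A² (S(A) = (A + A)*(A + A) = (2*A)*(2*A) = 4*A²)
S(-706) - 188037 = 4*(-706)² - 188037 = 4*498436 - 188037 = 1993744 - 188037 = 1805707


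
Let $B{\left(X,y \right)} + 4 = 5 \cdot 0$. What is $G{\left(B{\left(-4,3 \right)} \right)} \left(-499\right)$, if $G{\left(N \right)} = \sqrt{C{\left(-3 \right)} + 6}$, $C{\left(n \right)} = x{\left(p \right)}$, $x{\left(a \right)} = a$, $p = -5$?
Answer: $-499$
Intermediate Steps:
$C{\left(n \right)} = -5$
$B{\left(X,y \right)} = -4$ ($B{\left(X,y \right)} = -4 + 5 \cdot 0 = -4 + 0 = -4$)
$G{\left(N \right)} = 1$ ($G{\left(N \right)} = \sqrt{-5 + 6} = \sqrt{1} = 1$)
$G{\left(B{\left(-4,3 \right)} \right)} \left(-499\right) = 1 \left(-499\right) = -499$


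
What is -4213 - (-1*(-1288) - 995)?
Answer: -4506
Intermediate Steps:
-4213 - (-1*(-1288) - 995) = -4213 - (1288 - 995) = -4213 - 1*293 = -4213 - 293 = -4506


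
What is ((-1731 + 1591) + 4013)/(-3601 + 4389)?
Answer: 3873/788 ≈ 4.9150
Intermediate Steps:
((-1731 + 1591) + 4013)/(-3601 + 4389) = (-140 + 4013)/788 = 3873*(1/788) = 3873/788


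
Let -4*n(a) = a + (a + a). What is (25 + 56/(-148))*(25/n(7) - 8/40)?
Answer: -474631/3885 ≈ -122.17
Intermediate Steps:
n(a) = -3*a/4 (n(a) = -(a + (a + a))/4 = -(a + 2*a)/4 = -3*a/4)
(25 + 56/(-148))*(25/n(7) - 8/40) = (25 + 56/(-148))*(25/((-¾*7)) - 8/40) = (25 + 56*(-1/148))*(25/(-21/4) - 8*1/40) = (25 - 14/37)*(25*(-4/21) - ⅕) = 911*(-100/21 - ⅕)/37 = (911/37)*(-521/105) = -474631/3885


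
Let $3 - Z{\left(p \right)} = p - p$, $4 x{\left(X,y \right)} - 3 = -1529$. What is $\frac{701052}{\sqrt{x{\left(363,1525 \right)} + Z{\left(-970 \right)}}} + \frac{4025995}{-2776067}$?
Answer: $- \frac{4025995}{2776067} - \frac{701052 i \sqrt{1514}}{757} \approx -1.4503 - 36034.0 i$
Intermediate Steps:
$x{\left(X,y \right)} = - \frac{763}{2}$ ($x{\left(X,y \right)} = \frac{3}{4} + \frac{1}{4} \left(-1529\right) = \frac{3}{4} - \frac{1529}{4} = - \frac{763}{2}$)
$Z{\left(p \right)} = 3$ ($Z{\left(p \right)} = 3 - \left(p - p\right) = 3 - 0 = 3 + 0 = 3$)
$\frac{701052}{\sqrt{x{\left(363,1525 \right)} + Z{\left(-970 \right)}}} + \frac{4025995}{-2776067} = \frac{701052}{\sqrt{- \frac{763}{2} + 3}} + \frac{4025995}{-2776067} = \frac{701052}{\sqrt{- \frac{757}{2}}} + 4025995 \left(- \frac{1}{2776067}\right) = \frac{701052}{\frac{1}{2} i \sqrt{1514}} - \frac{4025995}{2776067} = 701052 \left(- \frac{i \sqrt{1514}}{757}\right) - \frac{4025995}{2776067} = - \frac{701052 i \sqrt{1514}}{757} - \frac{4025995}{2776067} = - \frac{4025995}{2776067} - \frac{701052 i \sqrt{1514}}{757}$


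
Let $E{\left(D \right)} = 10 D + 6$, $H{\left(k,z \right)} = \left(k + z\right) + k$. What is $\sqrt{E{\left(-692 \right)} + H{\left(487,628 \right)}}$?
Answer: $8 i \sqrt{83} \approx 72.883 i$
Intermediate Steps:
$H{\left(k,z \right)} = z + 2 k$
$E{\left(D \right)} = 6 + 10 D$
$\sqrt{E{\left(-692 \right)} + H{\left(487,628 \right)}} = \sqrt{\left(6 + 10 \left(-692\right)\right) + \left(628 + 2 \cdot 487\right)} = \sqrt{\left(6 - 6920\right) + \left(628 + 974\right)} = \sqrt{-6914 + 1602} = \sqrt{-5312} = 8 i \sqrt{83}$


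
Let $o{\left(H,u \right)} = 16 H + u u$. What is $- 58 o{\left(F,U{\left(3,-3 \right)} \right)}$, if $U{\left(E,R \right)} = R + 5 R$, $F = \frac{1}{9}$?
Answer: $- \frac{170056}{9} \approx -18895.0$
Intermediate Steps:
$F = \frac{1}{9} \approx 0.11111$
$U{\left(E,R \right)} = 6 R$
$o{\left(H,u \right)} = u^{2} + 16 H$ ($o{\left(H,u \right)} = 16 H + u^{2} = u^{2} + 16 H$)
$- 58 o{\left(F,U{\left(3,-3 \right)} \right)} = - 58 \left(\left(6 \left(-3\right)\right)^{2} + 16 \cdot \frac{1}{9}\right) = - 58 \left(\left(-18\right)^{2} + \frac{16}{9}\right) = - 58 \left(324 + \frac{16}{9}\right) = \left(-58\right) \frac{2932}{9} = - \frac{170056}{9}$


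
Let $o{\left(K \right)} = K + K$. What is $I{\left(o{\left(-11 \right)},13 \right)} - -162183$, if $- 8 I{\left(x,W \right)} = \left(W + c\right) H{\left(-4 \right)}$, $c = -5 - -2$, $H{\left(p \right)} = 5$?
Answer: $\frac{648707}{4} \approx 1.6218 \cdot 10^{5}$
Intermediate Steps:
$c = -3$ ($c = -5 + 2 = -3$)
$o{\left(K \right)} = 2 K$
$I{\left(x,W \right)} = \frac{15}{8} - \frac{5 W}{8}$ ($I{\left(x,W \right)} = - \frac{\left(W - 3\right) 5}{8} = - \frac{\left(-3 + W\right) 5}{8} = - \frac{-15 + 5 W}{8} = \frac{15}{8} - \frac{5 W}{8}$)
$I{\left(o{\left(-11 \right)},13 \right)} - -162183 = \left(\frac{15}{8} - \frac{65}{8}\right) - -162183 = \left(\frac{15}{8} - \frac{65}{8}\right) + 162183 = - \frac{25}{4} + 162183 = \frac{648707}{4}$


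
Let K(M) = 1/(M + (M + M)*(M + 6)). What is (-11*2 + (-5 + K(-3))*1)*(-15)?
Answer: 2840/7 ≈ 405.71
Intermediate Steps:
K(M) = 1/(M + 2*M*(6 + M)) (K(M) = 1/(M + (2*M)*(6 + M)) = 1/(M + 2*M*(6 + M)))
(-11*2 + (-5 + K(-3))*1)*(-15) = (-11*2 + (-5 + 1/((-3)*(13 + 2*(-3))))*1)*(-15) = (-22 + (-5 - 1/(3*(13 - 6)))*1)*(-15) = (-22 + (-5 - ⅓/7)*1)*(-15) = (-22 + (-5 - ⅓*⅐)*1)*(-15) = (-22 + (-5 - 1/21)*1)*(-15) = (-22 - 106/21*1)*(-15) = (-22 - 106/21)*(-15) = -568/21*(-15) = 2840/7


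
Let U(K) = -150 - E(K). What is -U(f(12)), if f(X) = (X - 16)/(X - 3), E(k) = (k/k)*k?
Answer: 1346/9 ≈ 149.56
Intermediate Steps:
E(k) = k (E(k) = 1*k = k)
f(X) = (-16 + X)/(-3 + X)
U(K) = -150 - K
-U(f(12)) = -(-150 - (-16 + 12)/(-3 + 12)) = -(-150 - (-4)/9) = -(-150 - 1*(-4/9)) = -(-150 + 4/9) = -1*(-1346/9) = 1346/9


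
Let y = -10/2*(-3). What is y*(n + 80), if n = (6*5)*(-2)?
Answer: 300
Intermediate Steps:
y = 15 (y = -10*1/2*(-3) = -5*(-3) = 15)
n = -60 (n = 30*(-2) = -60)
y*(n + 80) = 15*(-60 + 80) = 15*20 = 300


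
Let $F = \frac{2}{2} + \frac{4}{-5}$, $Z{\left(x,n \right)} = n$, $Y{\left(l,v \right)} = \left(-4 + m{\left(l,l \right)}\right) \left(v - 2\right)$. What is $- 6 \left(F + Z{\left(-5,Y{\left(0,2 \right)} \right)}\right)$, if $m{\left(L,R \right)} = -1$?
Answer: $- \frac{6}{5} \approx -1.2$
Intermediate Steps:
$Y{\left(l,v \right)} = 10 - 5 v$ ($Y{\left(l,v \right)} = \left(-4 - 1\right) \left(v - 2\right) = - 5 \left(-2 + v\right) = 10 - 5 v$)
$F = \frac{1}{5}$ ($F = 2 \cdot \frac{1}{2} + 4 \left(- \frac{1}{5}\right) = 1 - \frac{4}{5} = \frac{1}{5} \approx 0.2$)
$- 6 \left(F + Z{\left(-5,Y{\left(0,2 \right)} \right)}\right) = - 6 \left(\frac{1}{5} + \left(10 - 10\right)\right) = - 6 \left(\frac{1}{5} + 0\right) = \left(-6\right) \frac{1}{5} = - \frac{6}{5}$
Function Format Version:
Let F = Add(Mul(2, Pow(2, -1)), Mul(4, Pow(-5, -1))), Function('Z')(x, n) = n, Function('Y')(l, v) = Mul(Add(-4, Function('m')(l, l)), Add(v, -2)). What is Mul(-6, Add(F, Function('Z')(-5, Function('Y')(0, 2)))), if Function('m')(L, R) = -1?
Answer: Rational(-6, 5) ≈ -1.2000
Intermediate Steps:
Function('Y')(l, v) = Add(10, Mul(-5, v)) (Function('Y')(l, v) = Mul(Add(-4, -1), Add(v, -2)) = Mul(-5, Add(-2, v)) = Add(10, Mul(-5, v)))
F = Rational(1, 5) (F = Add(Mul(2, Rational(1, 2)), Mul(4, Rational(-1, 5))) = Add(1, Rational(-4, 5)) = Rational(1, 5) ≈ 0.20000)
Mul(-6, Add(F, Function('Z')(-5, Function('Y')(0, 2)))) = Mul(-6, Add(Rational(1, 5), Add(10, Mul(-5, 2)))) = Mul(-6, Add(Rational(1, 5), Add(10, -10))) = Mul(-6, Add(Rational(1, 5), 0)) = Mul(-6, Rational(1, 5)) = Rational(-6, 5)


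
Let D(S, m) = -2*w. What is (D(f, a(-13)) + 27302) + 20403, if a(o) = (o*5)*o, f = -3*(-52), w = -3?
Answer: 47711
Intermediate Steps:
f = 156
a(o) = 5*o**2 (a(o) = (5*o)*o = 5*o**2)
D(S, m) = 6 (D(S, m) = -2*(-3) = 6)
(D(f, a(-13)) + 27302) + 20403 = (6 + 27302) + 20403 = 27308 + 20403 = 47711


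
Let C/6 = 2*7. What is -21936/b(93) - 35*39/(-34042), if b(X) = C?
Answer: -62219221/238294 ≈ -261.10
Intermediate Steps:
C = 84 (C = 6*(2*7) = 6*14 = 84)
b(X) = 84
-21936/b(93) - 35*39/(-34042) = -21936/84 - 35*39/(-34042) = -21936*1/84 - 1365*(-1/34042) = -1828/7 + 1365/34042 = -62219221/238294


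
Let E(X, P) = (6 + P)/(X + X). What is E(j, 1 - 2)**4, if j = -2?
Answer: 625/256 ≈ 2.4414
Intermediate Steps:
E(X, P) = (6 + P)/(2*X) (E(X, P) = (6 + P)/((2*X)) = (6 + P)*(1/(2*X)) = (6 + P)/(2*X))
E(j, 1 - 2)**4 = ((1/2)*(6 + (1 - 2))/(-2))**4 = ((1/2)*(-1/2)*(6 - 1))**4 = ((1/2)*(-1/2)*5)**4 = (-5/4)**4 = 625/256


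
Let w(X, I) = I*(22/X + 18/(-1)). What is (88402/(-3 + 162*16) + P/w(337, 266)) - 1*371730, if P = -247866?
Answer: -773455182552967/2081172828 ≈ -3.7164e+5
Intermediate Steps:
w(X, I) = I*(-18 + 22/X) (w(X, I) = I*(22/X + 18*(-1)) = I*(22/X - 18) = I*(-18 + 22/X))
(88402/(-3 + 162*16) + P/w(337, 266)) - 1*371730 = (88402/(-3 + 162*16) - 247866/(-18*266 + 22*266/337)) - 1*371730 = (88402/(-3 + 2592) - 247866/(-4788 + 22*266*(1/337))) - 371730 = (88402/2589 - 247866/(-4788 + 5852/337)) - 371730 = (88402*(1/2589) - 247866/(-1607704/337)) - 371730 = (88402/2589 - 247866*(-337/1607704)) - 371730 = (88402/2589 + 41765421/803852) - 371730 = 179192799473/2081172828 - 371730 = -773455182552967/2081172828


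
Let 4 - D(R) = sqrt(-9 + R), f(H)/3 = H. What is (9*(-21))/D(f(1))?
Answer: -378/11 - 189*I*sqrt(6)/22 ≈ -34.364 - 21.043*I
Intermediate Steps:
f(H) = 3*H
D(R) = 4 - sqrt(-9 + R)
(9*(-21))/D(f(1)) = (9*(-21))/(4 - sqrt(-9 + 3*1)) = -189/(4 - sqrt(-9 + 3)) = -189/(4 - sqrt(-6)) = -189/(4 - I*sqrt(6))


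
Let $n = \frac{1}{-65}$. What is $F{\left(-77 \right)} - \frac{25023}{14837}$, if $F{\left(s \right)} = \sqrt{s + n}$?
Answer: $- \frac{25023}{14837} + \frac{i \sqrt{325390}}{65} \approx -1.6865 + 8.7758 i$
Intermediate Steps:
$n = - \frac{1}{65} \approx -0.015385$
$F{\left(s \right)} = \sqrt{- \frac{1}{65} + s}$ ($F{\left(s \right)} = \sqrt{s - \frac{1}{65}} = \sqrt{- \frac{1}{65} + s}$)
$F{\left(-77 \right)} - \frac{25023}{14837} = \frac{\sqrt{-65 + 4225 \left(-77\right)}}{65} - \frac{25023}{14837} = \frac{\sqrt{-65 - 325325}}{65} - 25023 \cdot \frac{1}{14837} = \frac{\sqrt{-325390}}{65} - \frac{25023}{14837} = \frac{i \sqrt{325390}}{65} - \frac{25023}{14837} = - \frac{25023}{14837} + \frac{i \sqrt{325390}}{65}$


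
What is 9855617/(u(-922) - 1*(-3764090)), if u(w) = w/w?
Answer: 9855617/3764091 ≈ 2.6183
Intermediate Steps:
u(w) = 1
9855617/(u(-922) - 1*(-3764090)) = 9855617/(1 - 1*(-3764090)) = 9855617/(1 + 3764090) = 9855617/3764091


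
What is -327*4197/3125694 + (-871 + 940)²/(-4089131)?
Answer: -1875627502341/4260457410638 ≈ -0.44024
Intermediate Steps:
-327*4197/3125694 + (-871 + 940)²/(-4089131) = -1372419*1/3125694 + 69²*(-1/4089131) = -457473/1041898 + 4761*(-1/4089131) = -457473/1041898 - 4761/4089131 = -1875627502341/4260457410638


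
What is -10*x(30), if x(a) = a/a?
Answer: -10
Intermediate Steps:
x(a) = 1
-10*x(30) = -10*1 = -10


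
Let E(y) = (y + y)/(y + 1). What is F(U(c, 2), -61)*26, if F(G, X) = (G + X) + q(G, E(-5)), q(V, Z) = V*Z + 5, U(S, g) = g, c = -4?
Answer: -1274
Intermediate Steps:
E(y) = 2*y/(1 + y) (E(y) = (2*y)/(1 + y) = 2*y/(1 + y))
q(V, Z) = 5 + V*Z
F(G, X) = 5 + X + 7*G/2 (F(G, X) = (G + X) + (5 + G*(2*(-5)/(1 - 5))) = (G + X) + (5 + G*(2*(-5)/(-4))) = (G + X) + (5 + G*(2*(-5)*(-1/4))) = (G + X) + (5 + G*(5/2)) = (G + X) + (5 + 5*G/2) = 5 + X + 7*G/2)
F(U(c, 2), -61)*26 = (5 - 61 + (7/2)*2)*26 = (5 - 61 + 7)*26 = -49*26 = -1274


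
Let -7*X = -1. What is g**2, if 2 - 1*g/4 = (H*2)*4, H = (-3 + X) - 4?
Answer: 2534464/49 ≈ 51724.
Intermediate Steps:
X = 1/7 (X = -1/7*(-1) = 1/7 ≈ 0.14286)
H = -48/7 (H = (-3 + 1/7) - 4 = -20/7 - 4 = -48/7 ≈ -6.8571)
g = 1592/7 (g = 8 - 4*(-48/7*2)*4 = 8 - (-384)*4/7 = 8 - 4*(-384/7) = 8 + 1536/7 = 1592/7 ≈ 227.43)
g**2 = (1592/7)**2 = 2534464/49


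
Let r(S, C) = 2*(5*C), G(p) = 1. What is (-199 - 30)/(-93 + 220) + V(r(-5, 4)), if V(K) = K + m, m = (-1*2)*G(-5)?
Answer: 4597/127 ≈ 36.197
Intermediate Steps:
m = -2 (m = -1*2*1 = -2*1 = -2)
r(S, C) = 10*C
V(K) = -2 + K (V(K) = K - 2 = -2 + K)
(-199 - 30)/(-93 + 220) + V(r(-5, 4)) = (-199 - 30)/(-93 + 220) + (-2 + 10*4) = -229/127 + (-2 + 40) = -229*1/127 + 38 = -229/127 + 38 = 4597/127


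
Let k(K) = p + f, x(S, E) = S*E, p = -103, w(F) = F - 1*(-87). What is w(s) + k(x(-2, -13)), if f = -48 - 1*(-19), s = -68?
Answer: -113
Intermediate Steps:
w(F) = 87 + F (w(F) = F + 87 = 87 + F)
f = -29 (f = -48 + 19 = -29)
x(S, E) = E*S
k(K) = -132 (k(K) = -103 - 29 = -132)
w(s) + k(x(-2, -13)) = (87 - 68) - 132 = 19 - 132 = -113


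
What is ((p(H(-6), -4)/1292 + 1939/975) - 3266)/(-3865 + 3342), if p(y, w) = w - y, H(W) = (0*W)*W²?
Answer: 1027919728/164705775 ≈ 6.2409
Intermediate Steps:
H(W) = 0 (H(W) = 0*W² = 0)
((p(H(-6), -4)/1292 + 1939/975) - 3266)/(-3865 + 3342) = (((-4 - 1*0)/1292 + 1939/975) - 3266)/(-3865 + 3342) = (((-4 + 0)*(1/1292) + 1939*(1/975)) - 3266)/(-523) = ((-4*1/1292 + 1939/975) - 3266)*(-1/523) = ((-1/323 + 1939/975) - 3266)*(-1/523) = (625322/314925 - 3266)*(-1/523) = -1027919728/314925*(-1/523) = 1027919728/164705775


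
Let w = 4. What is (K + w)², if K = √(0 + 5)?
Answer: (4 + √5)² ≈ 38.889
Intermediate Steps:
K = √5 ≈ 2.2361
(K + w)² = (√5 + 4)² = (4 + √5)²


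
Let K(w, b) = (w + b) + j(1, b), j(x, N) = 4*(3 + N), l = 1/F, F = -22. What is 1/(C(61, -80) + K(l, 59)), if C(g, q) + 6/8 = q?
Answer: 44/9953 ≈ 0.0044208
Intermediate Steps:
C(g, q) = -¾ + q
l = -1/22 (l = 1/(-22) = -1/22 ≈ -0.045455)
j(x, N) = 12 + 4*N
K(w, b) = 12 + w + 5*b (K(w, b) = (w + b) + (12 + 4*b) = (b + w) + (12 + 4*b) = 12 + w + 5*b)
1/(C(61, -80) + K(l, 59)) = 1/((-¾ - 80) + (12 - 1/22 + 5*59)) = 1/(-323/4 + (12 - 1/22 + 295)) = 1/(-323/4 + 6753/22) = 1/(9953/44) = 44/9953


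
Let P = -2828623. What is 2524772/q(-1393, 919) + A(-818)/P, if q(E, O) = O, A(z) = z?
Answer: 7141628900698/2599504537 ≈ 2747.3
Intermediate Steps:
2524772/q(-1393, 919) + A(-818)/P = 2524772/919 - 818/(-2828623) = 2524772*(1/919) - 818*(-1/2828623) = 2524772/919 + 818/2828623 = 7141628900698/2599504537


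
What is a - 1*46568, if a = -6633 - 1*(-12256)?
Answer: -40945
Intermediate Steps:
a = 5623 (a = -6633 + 12256 = 5623)
a - 1*46568 = 5623 - 1*46568 = 5623 - 46568 = -40945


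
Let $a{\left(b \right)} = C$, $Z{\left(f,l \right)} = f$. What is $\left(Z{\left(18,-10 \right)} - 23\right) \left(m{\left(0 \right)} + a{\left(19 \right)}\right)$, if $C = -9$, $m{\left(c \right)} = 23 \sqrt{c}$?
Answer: $45$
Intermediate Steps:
$a{\left(b \right)} = -9$
$\left(Z{\left(18,-10 \right)} - 23\right) \left(m{\left(0 \right)} + a{\left(19 \right)}\right) = \left(18 - 23\right) \left(23 \sqrt{0} - 9\right) = - 5 \left(23 \cdot 0 - 9\right) = - 5 \left(0 - 9\right) = \left(-5\right) \left(-9\right) = 45$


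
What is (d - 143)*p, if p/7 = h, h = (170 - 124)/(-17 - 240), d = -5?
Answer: 47656/257 ≈ 185.43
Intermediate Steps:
h = -46/257 (h = 46/(-257) = 46*(-1/257) = -46/257 ≈ -0.17899)
p = -322/257 (p = 7*(-46/257) = -322/257 ≈ -1.2529)
(d - 143)*p = (-5 - 143)*(-322/257) = -148*(-322/257) = 47656/257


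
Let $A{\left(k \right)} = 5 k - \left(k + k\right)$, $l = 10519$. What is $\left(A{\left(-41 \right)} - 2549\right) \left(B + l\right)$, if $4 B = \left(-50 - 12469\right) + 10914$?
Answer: $-27034628$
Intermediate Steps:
$A{\left(k \right)} = 3 k$ ($A{\left(k \right)} = 5 k - 2 k = 3 k$)
$B = - \frac{1605}{4}$ ($B = \frac{\left(-50 - 12469\right) + 10914}{4} = \frac{-12519 + 10914}{4} = \frac{1}{4} \left(-1605\right) = - \frac{1605}{4} \approx -401.25$)
$\left(A{\left(-41 \right)} - 2549\right) \left(B + l\right) = \left(3 \left(-41\right) - 2549\right) \left(- \frac{1605}{4} + 10519\right) = \left(-123 - 2549\right) \frac{40471}{4} = \left(-2672\right) \frac{40471}{4} = -27034628$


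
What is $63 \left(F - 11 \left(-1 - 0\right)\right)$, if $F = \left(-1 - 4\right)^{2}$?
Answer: $2268$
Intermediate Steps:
$F = 25$ ($F = \left(-5\right)^{2} = 25$)
$63 \left(F - 11 \left(-1 - 0\right)\right) = 63 \left(25 - 11 \left(-1 - 0\right)\right) = 63 \left(25 - 11 \left(-1 + 0\right)\right) = 63 \left(25 - -11\right) = 63 \left(25 + 11\right) = 63 \cdot 36 = 2268$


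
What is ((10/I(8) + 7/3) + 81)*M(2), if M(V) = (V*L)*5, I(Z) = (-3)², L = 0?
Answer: 0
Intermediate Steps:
I(Z) = 9
M(V) = 0 (M(V) = (V*0)*5 = 0*5 = 0)
((10/I(8) + 7/3) + 81)*M(2) = ((10/9 + 7/3) + 81)*0 = (31/9 + 81)*0 = (760/9)*0 = 0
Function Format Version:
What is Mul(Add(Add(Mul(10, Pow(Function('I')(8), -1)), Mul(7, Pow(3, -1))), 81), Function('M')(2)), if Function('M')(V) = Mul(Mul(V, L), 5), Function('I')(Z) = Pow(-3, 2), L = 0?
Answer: 0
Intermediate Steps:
Function('I')(Z) = 9
Function('M')(V) = 0 (Function('M')(V) = Mul(Mul(V, 0), 5) = Mul(0, 5) = 0)
Mul(Add(Add(Mul(10, Pow(Function('I')(8), -1)), Mul(7, Pow(3, -1))), 81), Function('M')(2)) = Mul(Add(Add(Mul(10, Pow(9, -1)), Mul(7, Pow(3, -1))), 81), 0) = Mul(Add(Add(Mul(10, Rational(1, 9)), Mul(7, Rational(1, 3))), 81), 0) = Mul(Add(Add(Rational(10, 9), Rational(7, 3)), 81), 0) = Mul(Add(Rational(31, 9), 81), 0) = Mul(Rational(760, 9), 0) = 0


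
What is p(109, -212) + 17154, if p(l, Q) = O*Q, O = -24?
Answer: 22242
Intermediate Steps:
p(l, Q) = -24*Q
p(109, -212) + 17154 = -24*(-212) + 17154 = 5088 + 17154 = 22242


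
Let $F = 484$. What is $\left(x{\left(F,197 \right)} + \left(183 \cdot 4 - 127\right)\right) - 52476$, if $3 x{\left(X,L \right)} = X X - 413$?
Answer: $\frac{78230}{3} \approx 26077.0$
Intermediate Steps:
$x{\left(X,L \right)} = - \frac{413}{3} + \frac{X^{2}}{3}$ ($x{\left(X,L \right)} = \frac{X X - 413}{3} = \frac{X^{2} - 413}{3} = \frac{-413 + X^{2}}{3} = - \frac{413}{3} + \frac{X^{2}}{3}$)
$\left(x{\left(F,197 \right)} + \left(183 \cdot 4 - 127\right)\right) - 52476 = \left(\left(- \frac{413}{3} + \frac{484^{2}}{3}\right) + \left(183 \cdot 4 - 127\right)\right) - 52476 = \left(\left(- \frac{413}{3} + \frac{1}{3} \cdot 234256\right) + \left(732 - 127\right)\right) - 52476 = \left(\left(- \frac{413}{3} + \frac{234256}{3}\right) + 605\right) - 52476 = \left(\frac{233843}{3} + 605\right) - 52476 = \frac{235658}{3} - 52476 = \frac{78230}{3}$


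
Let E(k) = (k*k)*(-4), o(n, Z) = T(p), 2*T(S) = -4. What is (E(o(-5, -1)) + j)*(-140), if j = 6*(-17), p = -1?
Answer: 16520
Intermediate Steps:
T(S) = -2 (T(S) = (½)*(-4) = -2)
o(n, Z) = -2
E(k) = -4*k² (E(k) = k²*(-4) = -4*k²)
j = -102
(E(o(-5, -1)) + j)*(-140) = (-4*(-2)² - 102)*(-140) = (-4*4 - 102)*(-140) = (-16 - 102)*(-140) = -118*(-140) = 16520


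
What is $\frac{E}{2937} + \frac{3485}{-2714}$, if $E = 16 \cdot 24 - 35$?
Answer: $- \frac{9288259}{7971018} \approx -1.1653$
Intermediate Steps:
$E = 349$ ($E = 384 - 35 = 349$)
$\frac{E}{2937} + \frac{3485}{-2714} = \frac{349}{2937} + \frac{3485}{-2714} = 349 \cdot \frac{1}{2937} + 3485 \left(- \frac{1}{2714}\right) = \frac{349}{2937} - \frac{3485}{2714} = - \frac{9288259}{7971018}$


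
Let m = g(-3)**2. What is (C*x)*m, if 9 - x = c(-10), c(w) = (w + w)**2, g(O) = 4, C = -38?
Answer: 237728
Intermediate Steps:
c(w) = 4*w**2 (c(w) = (2*w)**2 = 4*w**2)
x = -391 (x = 9 - 4*(-10)**2 = 9 - 4*100 = 9 - 1*400 = 9 - 400 = -391)
m = 16 (m = 4**2 = 16)
(C*x)*m = -38*(-391)*16 = 14858*16 = 237728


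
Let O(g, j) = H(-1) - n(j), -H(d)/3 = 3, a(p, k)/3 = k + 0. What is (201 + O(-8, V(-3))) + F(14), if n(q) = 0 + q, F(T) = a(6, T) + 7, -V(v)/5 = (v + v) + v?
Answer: 196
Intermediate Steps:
a(p, k) = 3*k (a(p, k) = 3*(k + 0) = 3*k)
V(v) = -15*v (V(v) = -5*((v + v) + v) = -5*(2*v + v) = -15*v)
H(d) = -9 (H(d) = -3*3 = -9)
F(T) = 7 + 3*T (F(T) = 3*T + 7 = 7 + 3*T)
n(q) = q
O(g, j) = -9 - j
(201 + O(-8, V(-3))) + F(14) = (201 + (-9 - (-15)*(-3))) + (7 + 3*14) = (201 + (-9 - 1*45)) + (7 + 42) = (201 + (-9 - 45)) + 49 = (201 - 54) + 49 = 147 + 49 = 196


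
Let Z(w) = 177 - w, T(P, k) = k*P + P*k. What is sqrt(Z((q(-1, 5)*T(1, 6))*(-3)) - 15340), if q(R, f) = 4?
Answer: I*sqrt(15019) ≈ 122.55*I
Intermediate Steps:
T(P, k) = 2*P*k (T(P, k) = P*k + P*k = 2*P*k)
sqrt(Z((q(-1, 5)*T(1, 6))*(-3)) - 15340) = sqrt((177 - 4*(2*1*6)*(-3)) - 15340) = sqrt((177 - 4*12*(-3)) - 15340) = sqrt((177 - 48*(-3)) - 15340) = sqrt((177 - 1*(-144)) - 15340) = sqrt((177 + 144) - 15340) = sqrt(321 - 15340) = sqrt(-15019) = I*sqrt(15019)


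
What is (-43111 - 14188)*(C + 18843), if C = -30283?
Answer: 655500560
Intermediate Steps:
(-43111 - 14188)*(C + 18843) = (-43111 - 14188)*(-30283 + 18843) = -57299*(-11440) = 655500560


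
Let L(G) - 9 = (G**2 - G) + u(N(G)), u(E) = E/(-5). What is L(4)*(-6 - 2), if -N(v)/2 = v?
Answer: -904/5 ≈ -180.80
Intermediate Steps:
N(v) = -2*v
u(E) = -E/5 (u(E) = E*(-1/5) = -E/5)
L(G) = 9 + G**2 - 3*G/5 (L(G) = 9 + ((G**2 - G) - (-2)*G/5) = 9 + ((G**2 - G) + 2*G/5) = 9 + (G**2 - 3*G/5) = 9 + G**2 - 3*G/5)
L(4)*(-6 - 2) = (9 + 4**2 - 3/5*4)*(-6 - 2) = (9 + 16 - 12/5)*(-8) = (113/5)*(-8) = -904/5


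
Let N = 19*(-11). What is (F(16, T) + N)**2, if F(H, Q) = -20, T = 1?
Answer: 52441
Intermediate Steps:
N = -209
(F(16, T) + N)**2 = (-20 - 209)**2 = (-229)**2 = 52441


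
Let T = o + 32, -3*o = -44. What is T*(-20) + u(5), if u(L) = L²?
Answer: -2725/3 ≈ -908.33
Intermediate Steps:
o = 44/3 (o = -⅓*(-44) = 44/3 ≈ 14.667)
T = 140/3 (T = 44/3 + 32 = 140/3 ≈ 46.667)
T*(-20) + u(5) = (140/3)*(-20) + 5² = -2800/3 + 25 = -2725/3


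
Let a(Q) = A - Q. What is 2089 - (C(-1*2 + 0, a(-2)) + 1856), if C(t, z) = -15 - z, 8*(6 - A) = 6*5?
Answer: 1009/4 ≈ 252.25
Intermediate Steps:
A = 9/4 (A = 6 - 3*5/4 = 6 - ⅛*30 = 6 - 15/4 = 9/4 ≈ 2.2500)
a(Q) = 9/4 - Q
2089 - (C(-1*2 + 0, a(-2)) + 1856) = 2089 - ((-15 - (9/4 - 1*(-2))) + 1856) = 2089 - ((-15 - (9/4 + 2)) + 1856) = 2089 - ((-15 - 1*17/4) + 1856) = 2089 - ((-15 - 17/4) + 1856) = 2089 - (-77/4 + 1856) = 2089 - 1*7347/4 = 2089 - 7347/4 = 1009/4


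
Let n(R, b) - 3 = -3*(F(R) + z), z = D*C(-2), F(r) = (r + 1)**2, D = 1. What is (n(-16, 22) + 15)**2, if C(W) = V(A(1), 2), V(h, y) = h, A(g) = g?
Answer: 435600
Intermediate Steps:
C(W) = 1
F(r) = (1 + r)**2
z = 1 (z = 1*1 = 1)
n(R, b) = -3*(1 + R)**2 (n(R, b) = 3 - 3*((1 + R)**2 + 1) = 3 - 3*(1 + (1 + R)**2) = 3 + (-3 - 3*(1 + R)**2) = -3*(1 + R)**2)
(n(-16, 22) + 15)**2 = (-3*(1 - 16)**2 + 15)**2 = (-3*(-15)**2 + 15)**2 = (-3*225 + 15)**2 = (-675 + 15)**2 = (-660)**2 = 435600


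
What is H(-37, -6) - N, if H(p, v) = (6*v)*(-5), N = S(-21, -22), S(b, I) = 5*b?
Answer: 285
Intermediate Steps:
N = -105 (N = 5*(-21) = -105)
H(p, v) = -30*v
H(-37, -6) - N = -30*(-6) - 1*(-105) = 180 + 105 = 285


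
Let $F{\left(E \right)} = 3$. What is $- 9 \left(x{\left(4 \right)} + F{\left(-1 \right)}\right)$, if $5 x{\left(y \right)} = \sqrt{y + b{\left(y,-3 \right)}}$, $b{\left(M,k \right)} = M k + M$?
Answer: $-27 - \frac{18 i}{5} \approx -27.0 - 3.6 i$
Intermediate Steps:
$b{\left(M,k \right)} = M + M k$
$x{\left(y \right)} = \frac{\sqrt{- y}}{5}$ ($x{\left(y \right)} = \frac{\sqrt{y + y \left(1 - 3\right)}}{5} = \frac{\sqrt{y + y \left(-2\right)}}{5} = \frac{\sqrt{y - 2 y}}{5} = \frac{\sqrt{- y}}{5}$)
$- 9 \left(x{\left(4 \right)} + F{\left(-1 \right)}\right) = - 9 \left(\frac{\sqrt{\left(-1\right) 4}}{5} + 3\right) = - 9 \left(\frac{\sqrt{-4}}{5} + 3\right) = - 9 \left(\frac{2 i}{5} + 3\right) = - 9 \left(3 + \frac{2 i}{5}\right) = -27 - \frac{18 i}{5}$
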